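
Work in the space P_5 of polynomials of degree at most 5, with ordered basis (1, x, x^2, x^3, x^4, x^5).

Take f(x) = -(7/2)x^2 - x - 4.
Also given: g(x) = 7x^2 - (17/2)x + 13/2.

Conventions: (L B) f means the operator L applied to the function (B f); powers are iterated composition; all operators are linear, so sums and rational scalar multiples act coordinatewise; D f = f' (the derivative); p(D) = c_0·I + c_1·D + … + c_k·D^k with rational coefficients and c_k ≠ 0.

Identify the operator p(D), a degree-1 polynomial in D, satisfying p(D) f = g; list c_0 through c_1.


D^0 f = -(7/2)x^2 - x - 4
D^1 f = -7x - 1
matching coefficients of g against c_0 f + c_1 Df + … from the top degree down determines the c_i
solution: c_0 = -2, c_1 = 3/2

p(D) = -2·I + (3/2)·D, i.e. c_0 = -2, c_1 = 3/2


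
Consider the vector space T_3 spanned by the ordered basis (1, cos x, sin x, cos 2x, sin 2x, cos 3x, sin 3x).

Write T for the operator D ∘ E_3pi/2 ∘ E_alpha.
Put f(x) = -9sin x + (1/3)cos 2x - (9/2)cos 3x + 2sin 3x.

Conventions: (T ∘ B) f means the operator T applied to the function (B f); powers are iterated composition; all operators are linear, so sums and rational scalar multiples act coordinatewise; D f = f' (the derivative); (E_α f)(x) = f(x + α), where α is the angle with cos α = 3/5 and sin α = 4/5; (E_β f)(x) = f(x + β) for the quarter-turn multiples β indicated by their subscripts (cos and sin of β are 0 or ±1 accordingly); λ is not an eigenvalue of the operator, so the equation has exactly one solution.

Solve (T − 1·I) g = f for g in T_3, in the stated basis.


write g with unknown coordinates in the stated basis and equate coefficients in (T − 1·I) g = f
solving from the highest basis element down gives g = 9cos x + (9/2)sin x + (23/87)cos 2x + (14/87)sin 2x - (753/548)cos 3x + (523/274)sin 3x
check: T g = 9cos x - (9/2)sin x + (52/87)cos 2x + (14/87)sin 2x - (3219/548)cos 3x + (1071/274)sin 3x
so T g − 1·g = -9sin x + (1/3)cos 2x - (9/2)cos 3x + 2sin 3x = f ✓

the result is g(x) = 9cos x + (9/2)sin x + (23/87)cos 2x + (14/87)sin 2x - (753/548)cos 3x + (523/274)sin 3x


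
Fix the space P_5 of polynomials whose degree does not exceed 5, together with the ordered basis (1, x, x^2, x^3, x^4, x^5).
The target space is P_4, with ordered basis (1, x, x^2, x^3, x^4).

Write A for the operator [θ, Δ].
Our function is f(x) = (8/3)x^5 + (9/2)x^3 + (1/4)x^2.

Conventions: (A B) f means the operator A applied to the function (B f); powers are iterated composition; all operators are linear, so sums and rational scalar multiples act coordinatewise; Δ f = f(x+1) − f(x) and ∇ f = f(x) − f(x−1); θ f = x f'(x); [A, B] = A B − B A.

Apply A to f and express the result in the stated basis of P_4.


g(x) = -(40/3)x^4 - (160/3)x^3 - (187/2)x^2 - (485/6)x - 82/3

Δ f = (40/3)x^4 + (80/3)x^3 + (241/6)x^2 + (82/3)x + 89/12
θ Δ f = (160/3)x^4 + 80x^3 + (241/3)x^2 + (82/3)x
θ f = (40/3)x^5 + (27/2)x^3 + (1/2)x^2
Δ θ f = (200/3)x^4 + (400/3)x^3 + (1043/6)x^2 + (649/6)x + 82/3
[θ, Δ] f = -(40/3)x^4 - (160/3)x^3 - (187/2)x^2 - (485/6)x - 82/3


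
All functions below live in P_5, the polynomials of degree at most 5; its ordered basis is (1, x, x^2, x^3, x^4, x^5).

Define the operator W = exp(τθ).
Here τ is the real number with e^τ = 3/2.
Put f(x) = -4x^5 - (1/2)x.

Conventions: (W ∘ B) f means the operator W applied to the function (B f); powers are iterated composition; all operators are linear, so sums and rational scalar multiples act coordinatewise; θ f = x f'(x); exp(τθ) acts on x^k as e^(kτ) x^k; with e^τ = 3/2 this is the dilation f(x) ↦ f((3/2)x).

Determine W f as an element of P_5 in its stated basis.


the image equals g(x) = -(243/8)x^5 - (3/4)x

exp(τθ) x^k = e^(kτ) x^k; with e^τ = 3/2 this sends x^k to (3/2)^k x^k
x ↦ 3/2 x
x^5 ↦ 243/32 x^5
applying this coordinatewise to f: exp(τθ) f = -(243/8)x^5 - (3/4)x


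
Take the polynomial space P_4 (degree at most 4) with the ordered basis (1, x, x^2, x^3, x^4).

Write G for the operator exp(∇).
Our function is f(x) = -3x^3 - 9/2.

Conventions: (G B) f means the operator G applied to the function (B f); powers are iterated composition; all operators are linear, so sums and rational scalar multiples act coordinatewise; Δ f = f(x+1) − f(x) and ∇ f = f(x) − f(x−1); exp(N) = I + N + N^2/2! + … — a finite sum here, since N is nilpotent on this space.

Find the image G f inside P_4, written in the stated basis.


the result is g(x) = -3x^3 - 9x^2 - 3/2

order-1 term: -9x^2 + 9x - 3
order-2 term: -9x + 9
order-3 term: -3
the series for exp(∇) f terminates at order 3
exp(∇) f = -3x^3 - 9x^2 - 3/2


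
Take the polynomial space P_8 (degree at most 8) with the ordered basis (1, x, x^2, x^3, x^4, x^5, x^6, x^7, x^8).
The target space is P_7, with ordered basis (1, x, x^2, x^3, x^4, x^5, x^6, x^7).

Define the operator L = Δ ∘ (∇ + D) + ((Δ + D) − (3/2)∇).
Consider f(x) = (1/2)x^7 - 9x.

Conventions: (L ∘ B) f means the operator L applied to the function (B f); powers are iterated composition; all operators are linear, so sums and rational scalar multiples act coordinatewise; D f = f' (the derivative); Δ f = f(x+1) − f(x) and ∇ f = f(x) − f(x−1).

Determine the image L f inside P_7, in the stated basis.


g(x) = (7/4)x^6 + (273/4)x^5 + (175/4)x^4 + (595/4)x^3 + (189/4)x^2 + (147/4)x - 5/4

∇ f = (7/2)x^6 - (21/2)x^5 + (35/2)x^4 - (35/2)x^3 + (21/2)x^2 - (7/2)x - 17/2
D f = (7/2)x^6 - 9
(∇ + D) f = 7x^6 - (21/2)x^5 + (35/2)x^4 - (35/2)x^3 + (21/2)x^2 - (7/2)x - 35/2
Δ (∇ + D) f = 42x^5 + (105/2)x^4 + 105x^3 + (105/2)x^2 + 28x + 7/2
Δ f = (7/2)x^6 + (21/2)x^5 + (35/2)x^4 + (35/2)x^3 + (21/2)x^2 + (7/2)x - 17/2
D f = (7/2)x^6 - 9
(Δ + D) f = 7x^6 + (21/2)x^5 + (35/2)x^4 + (35/2)x^3 + (21/2)x^2 + (7/2)x - 35/2
∇ f = (7/2)x^6 - (21/2)x^5 + (35/2)x^4 - (35/2)x^3 + (21/2)x^2 - (7/2)x - 17/2
(-(3/2)∇) f = -(21/4)x^6 + (63/4)x^5 - (105/4)x^4 + (105/4)x^3 - (63/4)x^2 + (21/4)x + 51/4
((Δ + D) − (3/2)∇) f = (7/4)x^6 + (105/4)x^5 - (35/4)x^4 + (175/4)x^3 - (21/4)x^2 + (35/4)x - 19/4
(Δ ∘ (∇ + D) + ((Δ + D) − (3/2)∇)) f = (7/4)x^6 + (273/4)x^5 + (175/4)x^4 + (595/4)x^3 + (189/4)x^2 + (147/4)x - 5/4


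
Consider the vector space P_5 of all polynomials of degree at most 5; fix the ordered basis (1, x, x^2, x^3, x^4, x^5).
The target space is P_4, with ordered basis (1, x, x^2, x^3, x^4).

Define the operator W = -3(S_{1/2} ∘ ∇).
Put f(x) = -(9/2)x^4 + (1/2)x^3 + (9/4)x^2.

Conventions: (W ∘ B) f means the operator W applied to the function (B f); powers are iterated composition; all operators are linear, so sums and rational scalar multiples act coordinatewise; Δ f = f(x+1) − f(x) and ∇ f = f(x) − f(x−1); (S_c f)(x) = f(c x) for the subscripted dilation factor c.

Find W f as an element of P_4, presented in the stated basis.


g(x) = (27/4)x^3 - (171/8)x^2 + (45/2)x - 33/4

∇ f = -18x^3 + (57/2)x^2 - 15x + 11/4
S_{1/2} ∇ f = -(9/4)x^3 + (57/8)x^2 - (15/2)x + 11/4
(-3(S_{1/2} ∘ ∇)) f = (27/4)x^3 - (171/8)x^2 + (45/2)x - 33/4


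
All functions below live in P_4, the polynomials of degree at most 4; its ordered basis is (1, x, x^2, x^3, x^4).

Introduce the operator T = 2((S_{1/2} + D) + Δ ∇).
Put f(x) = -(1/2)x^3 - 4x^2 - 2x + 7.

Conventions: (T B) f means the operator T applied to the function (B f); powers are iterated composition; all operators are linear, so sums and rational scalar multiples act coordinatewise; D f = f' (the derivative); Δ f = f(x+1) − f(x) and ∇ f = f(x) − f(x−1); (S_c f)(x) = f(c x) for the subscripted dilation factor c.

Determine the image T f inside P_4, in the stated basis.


S_{1/2} f = -(1/16)x^3 - x^2 - x + 7
D f = -(3/2)x^2 - 8x - 2
(S_{1/2} + D) f = -(1/16)x^3 - (5/2)x^2 - 9x + 5
∇ f = -(3/2)x^2 - (13/2)x + 3/2
Δ ∇ f = -3x - 8
((S_{1/2} + D) + Δ ∇) f = -(1/16)x^3 - (5/2)x^2 - 12x - 3
(2((S_{1/2} + D) + Δ ∇)) f = -(1/8)x^3 - 5x^2 - 24x - 6

the image equals g(x) = -(1/8)x^3 - 5x^2 - 24x - 6


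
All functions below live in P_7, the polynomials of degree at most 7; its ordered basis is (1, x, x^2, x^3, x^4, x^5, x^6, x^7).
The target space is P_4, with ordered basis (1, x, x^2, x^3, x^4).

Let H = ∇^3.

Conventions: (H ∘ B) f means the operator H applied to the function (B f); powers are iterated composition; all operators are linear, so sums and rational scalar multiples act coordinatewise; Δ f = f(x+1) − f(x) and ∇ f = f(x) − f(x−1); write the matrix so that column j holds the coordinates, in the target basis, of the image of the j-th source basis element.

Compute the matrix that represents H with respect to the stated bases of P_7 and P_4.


the matrix is [[0, 0, 0, 6, -36, 150, -540, 1806]; [0, 0, 0, 0, 24, -180, 900, -3780]; [0, 0, 0, 0, 0, 60, -540, 3150]; [0, 0, 0, 0, 0, 0, 120, -1260]; [0, 0, 0, 0, 0, 0, 0, 210]] (rows listed top to bottom)

image of 1: 0
image of x: 0
image of x^2: 0
image of x^3: 6
image of x^4: 24x - 36
image of x^5: 60x^2 - 180x + 150
image of x^6: 120x^3 - 540x^2 + 900x - 540
image of x^7: 210x^4 - 1260x^3 + 3150x^2 - 3780x + 1806
each image's coordinates form column j of the matrix


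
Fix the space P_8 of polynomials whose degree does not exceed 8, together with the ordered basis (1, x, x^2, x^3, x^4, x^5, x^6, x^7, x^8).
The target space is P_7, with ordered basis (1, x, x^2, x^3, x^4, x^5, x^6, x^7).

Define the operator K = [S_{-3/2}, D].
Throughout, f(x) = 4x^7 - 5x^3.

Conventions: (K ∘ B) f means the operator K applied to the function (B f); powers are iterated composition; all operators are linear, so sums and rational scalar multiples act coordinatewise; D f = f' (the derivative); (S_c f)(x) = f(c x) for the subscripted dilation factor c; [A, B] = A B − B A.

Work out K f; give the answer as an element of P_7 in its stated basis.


D f = 28x^6 - 15x^2
S_{-3/2} D f = (5103/16)x^6 - (135/4)x^2
S_{-3/2} f = -(2187/32)x^7 + (135/8)x^3
D S_{-3/2} f = -(15309/32)x^6 + (405/8)x^2
[S_{-3/2}, D] f = (25515/32)x^6 - (675/8)x^2

g(x) = (25515/32)x^6 - (675/8)x^2


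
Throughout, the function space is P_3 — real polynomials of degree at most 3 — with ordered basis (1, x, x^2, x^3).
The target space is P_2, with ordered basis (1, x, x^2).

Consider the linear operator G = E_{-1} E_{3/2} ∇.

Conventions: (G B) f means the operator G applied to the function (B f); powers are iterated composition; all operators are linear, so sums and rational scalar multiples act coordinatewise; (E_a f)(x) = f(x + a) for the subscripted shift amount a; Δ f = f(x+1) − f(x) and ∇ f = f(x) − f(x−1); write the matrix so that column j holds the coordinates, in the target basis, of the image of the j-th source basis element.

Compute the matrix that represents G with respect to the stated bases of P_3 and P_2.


image of 1: 0
image of x: 1
image of x^2: 2x
image of x^3: 3x^2 + 1/4
each image's coordinates form column j of the matrix

the matrix is [[0, 1, 0, 1/4]; [0, 0, 2, 0]; [0, 0, 0, 3]] (rows listed top to bottom)


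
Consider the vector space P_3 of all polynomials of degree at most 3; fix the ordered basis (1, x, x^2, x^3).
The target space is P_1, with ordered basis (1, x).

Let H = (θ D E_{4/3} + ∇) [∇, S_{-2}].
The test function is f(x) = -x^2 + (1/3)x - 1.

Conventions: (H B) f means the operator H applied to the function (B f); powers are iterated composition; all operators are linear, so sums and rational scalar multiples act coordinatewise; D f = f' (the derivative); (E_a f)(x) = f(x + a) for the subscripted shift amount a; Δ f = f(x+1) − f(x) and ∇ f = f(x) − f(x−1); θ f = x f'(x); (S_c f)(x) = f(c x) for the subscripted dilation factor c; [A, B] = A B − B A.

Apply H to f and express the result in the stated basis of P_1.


S_{-2} f = -4x^2 - (2/3)x - 1
∇ S_{-2} f = -8x + 10/3
∇ f = -2x + 4/3
S_{-2} ∇ f = 4x + 4/3
[∇, S_{-2}] f = -12x + 2
E_{4/3} [∇, S_{-2}] f = -12x - 14
D E_{4/3} [∇, S_{-2}] f = -12
θ D E_{4/3} [∇, S_{-2}] f = 0
∇ [∇, S_{-2}] f = -12
(θ D E_{4/3} + ∇) [∇, S_{-2}] f = -12

g(x) = -12


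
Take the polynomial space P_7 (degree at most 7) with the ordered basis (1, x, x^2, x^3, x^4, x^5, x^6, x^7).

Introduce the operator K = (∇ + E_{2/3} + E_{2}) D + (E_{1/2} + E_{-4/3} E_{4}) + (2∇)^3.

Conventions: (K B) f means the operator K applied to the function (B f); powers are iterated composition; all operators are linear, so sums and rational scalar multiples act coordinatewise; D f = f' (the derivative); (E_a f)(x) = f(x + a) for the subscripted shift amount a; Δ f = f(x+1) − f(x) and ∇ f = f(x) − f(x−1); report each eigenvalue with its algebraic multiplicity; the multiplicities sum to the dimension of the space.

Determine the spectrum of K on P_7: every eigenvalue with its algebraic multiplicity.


λ = 2 (multiplicity 8)

image of 1: 2
image of x: 2x + 31/6
image of x^2: 2x^2 + (31/3)x + 529/36
image of x^3: 2x^3 + (31/2)x^2 + (529/12)x + 16723/216
image of x^4: 2x^4 + (62/3)x^3 + (529/6)x^2 + (16723/54)x - 259439/1296
image of x^5: 2x^5 + (155/6)x^4 + (2645/18)x^3 + (83615/108)x^2 - (1297195/1296)x + 10970899/7776
image of x^6: 2x^6 + 31x^5 + (2645/12)x^4 + (83615/54)x^3 - (1297195/432)x^2 + (10970899/1296)x - 175501223/46656
image of x^7: 2x^7 + (217/6)x^6 + (3703/12)x^5 + (585305/216)x^4 - (9080365/1296)x^3 + (76796293/2592)x^2 - (1228508561/46656)x + 4436576779/279936
the matrix is upper triangular; its diagonal is (2, 2, 2, 2, 2, 2, 2, 2)
for a triangular matrix the eigenvalues are the diagonal entries, with algebraic multiplicity their repetition count


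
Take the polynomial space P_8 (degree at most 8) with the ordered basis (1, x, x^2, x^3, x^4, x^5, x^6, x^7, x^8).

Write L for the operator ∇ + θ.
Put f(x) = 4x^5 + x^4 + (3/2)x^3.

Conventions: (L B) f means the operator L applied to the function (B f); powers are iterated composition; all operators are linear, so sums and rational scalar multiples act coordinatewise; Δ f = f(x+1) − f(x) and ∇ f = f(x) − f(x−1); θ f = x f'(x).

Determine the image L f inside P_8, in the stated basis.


g(x) = 20x^5 + 24x^4 - (63/2)x^3 + (77/2)x^2 - (41/2)x + 9/2

∇ f = 20x^4 - 36x^3 + (77/2)x^2 - (41/2)x + 9/2
θ f = 20x^5 + 4x^4 + (9/2)x^3
(∇ + θ) f = 20x^5 + 24x^4 - (63/2)x^3 + (77/2)x^2 - (41/2)x + 9/2


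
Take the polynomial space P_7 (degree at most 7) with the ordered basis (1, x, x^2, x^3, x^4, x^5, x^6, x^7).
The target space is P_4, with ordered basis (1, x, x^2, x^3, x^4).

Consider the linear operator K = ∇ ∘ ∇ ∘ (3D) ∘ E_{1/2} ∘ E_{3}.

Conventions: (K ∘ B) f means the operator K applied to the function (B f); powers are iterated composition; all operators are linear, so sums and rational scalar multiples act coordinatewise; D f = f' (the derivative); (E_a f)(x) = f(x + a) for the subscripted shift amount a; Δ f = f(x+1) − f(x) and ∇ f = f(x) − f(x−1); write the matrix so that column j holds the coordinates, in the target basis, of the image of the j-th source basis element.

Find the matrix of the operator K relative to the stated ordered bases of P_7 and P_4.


the matrix is [[0, 0, 0, 18, 180, 1155, 6075, 228711/8]; [0, 0, 0, 0, 72, 900, 6930, 42525]; [0, 0, 0, 0, 0, 180, 2700, 24255]; [0, 0, 0, 0, 0, 0, 360, 6300]; [0, 0, 0, 0, 0, 0, 0, 630]] (rows listed top to bottom)

image of 1: 0
image of x: 0
image of x^2: 0
image of x^3: 18
image of x^4: 72x + 180
image of x^5: 180x^2 + 900x + 1155
image of x^6: 360x^3 + 2700x^2 + 6930x + 6075
image of x^7: 630x^4 + 6300x^3 + 24255x^2 + 42525x + 228711/8
each image's coordinates form column j of the matrix


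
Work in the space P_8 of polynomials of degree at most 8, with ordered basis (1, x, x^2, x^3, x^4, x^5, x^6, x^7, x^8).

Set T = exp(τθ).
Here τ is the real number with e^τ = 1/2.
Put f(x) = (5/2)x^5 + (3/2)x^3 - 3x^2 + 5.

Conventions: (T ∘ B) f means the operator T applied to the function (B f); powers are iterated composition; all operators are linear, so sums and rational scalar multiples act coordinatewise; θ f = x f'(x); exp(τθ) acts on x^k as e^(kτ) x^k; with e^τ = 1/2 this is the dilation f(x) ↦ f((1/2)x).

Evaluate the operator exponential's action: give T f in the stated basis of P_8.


the image equals g(x) = (5/64)x^5 + (3/16)x^3 - (3/4)x^2 + 5

exp(τθ) x^k = e^(kτ) x^k; with e^τ = 1/2 this sends x^k to (1/2)^k x^k
x^2 ↦ 1/4 x^2
x^3 ↦ 1/8 x^3
x^5 ↦ 1/32 x^5
applying this coordinatewise to f: exp(τθ) f = (5/64)x^5 + (3/16)x^3 - (3/4)x^2 + 5


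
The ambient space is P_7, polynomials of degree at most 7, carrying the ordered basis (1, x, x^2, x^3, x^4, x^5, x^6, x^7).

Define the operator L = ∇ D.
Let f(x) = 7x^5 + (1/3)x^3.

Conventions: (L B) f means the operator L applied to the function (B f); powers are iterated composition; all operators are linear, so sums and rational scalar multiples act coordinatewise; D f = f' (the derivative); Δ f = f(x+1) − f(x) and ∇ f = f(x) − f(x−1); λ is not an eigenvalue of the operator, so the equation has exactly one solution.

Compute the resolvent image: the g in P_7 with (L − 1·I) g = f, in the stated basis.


write g with unknown coordinates in the stated basis and equate coefficients in (L − 1·I) g = f
solving from the highest basis element down gives g = -7x^5 - (421/3)x^3 + 210x^2 - 982x + 876
check: L g = -140x^3 + 210x^2 - 982x + 876
so L g − 1·g = 7x^5 + (1/3)x^3 = f ✓

the image equals g(x) = -7x^5 - (421/3)x^3 + 210x^2 - 982x + 876


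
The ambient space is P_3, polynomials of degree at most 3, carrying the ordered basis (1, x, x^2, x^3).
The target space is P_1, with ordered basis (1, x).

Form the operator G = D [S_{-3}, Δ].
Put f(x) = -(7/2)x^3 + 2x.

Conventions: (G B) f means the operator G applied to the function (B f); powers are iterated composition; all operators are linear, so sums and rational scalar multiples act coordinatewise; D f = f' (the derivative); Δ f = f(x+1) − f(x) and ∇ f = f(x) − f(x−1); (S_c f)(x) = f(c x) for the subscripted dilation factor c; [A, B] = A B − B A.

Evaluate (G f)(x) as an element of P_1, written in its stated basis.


the result is g(x) = -756x - 252

Δ f = -(21/2)x^2 - (21/2)x - 3/2
S_{-3} Δ f = -(189/2)x^2 + (63/2)x - 3/2
S_{-3} f = (189/2)x^3 - 6x
Δ S_{-3} f = (567/2)x^2 + (567/2)x + 177/2
[S_{-3}, Δ] f = -378x^2 - 252x - 90
D [S_{-3}, Δ] f = -756x - 252


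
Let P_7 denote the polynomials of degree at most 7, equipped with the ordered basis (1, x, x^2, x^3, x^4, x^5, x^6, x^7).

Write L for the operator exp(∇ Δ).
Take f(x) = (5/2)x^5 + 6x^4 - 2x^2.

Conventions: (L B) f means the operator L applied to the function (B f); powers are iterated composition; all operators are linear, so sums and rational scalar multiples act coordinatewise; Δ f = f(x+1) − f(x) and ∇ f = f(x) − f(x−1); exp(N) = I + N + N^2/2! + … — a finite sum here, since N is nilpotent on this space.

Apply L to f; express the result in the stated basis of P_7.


order-1 term: 50x^3 + 72x^2 + 25x + 8
order-2 term: 150x + 72
the series for exp(∇ Δ) f terminates at order 2
exp(∇ Δ) f = (5/2)x^5 + 6x^4 + 50x^3 + 70x^2 + 175x + 80

g(x) = (5/2)x^5 + 6x^4 + 50x^3 + 70x^2 + 175x + 80


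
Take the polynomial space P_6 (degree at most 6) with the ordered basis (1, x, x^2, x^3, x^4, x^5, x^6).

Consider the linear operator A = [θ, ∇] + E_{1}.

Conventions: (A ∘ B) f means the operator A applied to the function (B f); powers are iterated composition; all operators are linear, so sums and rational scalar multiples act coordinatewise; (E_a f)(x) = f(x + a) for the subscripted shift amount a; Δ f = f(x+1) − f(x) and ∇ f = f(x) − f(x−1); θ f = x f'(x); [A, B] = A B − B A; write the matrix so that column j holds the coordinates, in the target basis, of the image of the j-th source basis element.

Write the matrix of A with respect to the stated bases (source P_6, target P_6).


image of 1: 1
image of x: x
image of x^2: x^2 + 3
image of x^3: x^3 + 9x - 2
image of x^4: x^4 + 18x^2 - 8x + 5
image of x^5: x^5 + 30x^3 - 20x^2 + 25x - 4
image of x^6: x^6 + 45x^4 - 40x^3 + 75x^2 - 24x + 7
each image's coordinates form column j of the matrix

the matrix is [[1, 0, 3, -2, 5, -4, 7]; [0, 1, 0, 9, -8, 25, -24]; [0, 0, 1, 0, 18, -20, 75]; [0, 0, 0, 1, 0, 30, -40]; [0, 0, 0, 0, 1, 0, 45]; [0, 0, 0, 0, 0, 1, 0]; [0, 0, 0, 0, 0, 0, 1]] (rows listed top to bottom)


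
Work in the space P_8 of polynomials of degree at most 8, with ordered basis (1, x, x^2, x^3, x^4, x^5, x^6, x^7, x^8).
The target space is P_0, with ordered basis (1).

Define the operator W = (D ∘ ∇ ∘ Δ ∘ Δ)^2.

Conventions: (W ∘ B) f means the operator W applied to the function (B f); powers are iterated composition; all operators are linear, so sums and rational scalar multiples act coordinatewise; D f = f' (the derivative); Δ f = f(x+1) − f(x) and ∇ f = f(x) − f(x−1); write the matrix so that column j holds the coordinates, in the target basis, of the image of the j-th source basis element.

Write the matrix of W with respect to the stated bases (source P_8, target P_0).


the matrix is [[0, 0, 0, 0, 0, 0, 0, 0, 40320]] (rows listed top to bottom)

image of 1: 0
image of x: 0
image of x^2: 0
image of x^3: 0
image of x^4: 0
image of x^5: 0
image of x^6: 0
image of x^7: 0
image of x^8: 40320
each image's coordinates form column j of the matrix


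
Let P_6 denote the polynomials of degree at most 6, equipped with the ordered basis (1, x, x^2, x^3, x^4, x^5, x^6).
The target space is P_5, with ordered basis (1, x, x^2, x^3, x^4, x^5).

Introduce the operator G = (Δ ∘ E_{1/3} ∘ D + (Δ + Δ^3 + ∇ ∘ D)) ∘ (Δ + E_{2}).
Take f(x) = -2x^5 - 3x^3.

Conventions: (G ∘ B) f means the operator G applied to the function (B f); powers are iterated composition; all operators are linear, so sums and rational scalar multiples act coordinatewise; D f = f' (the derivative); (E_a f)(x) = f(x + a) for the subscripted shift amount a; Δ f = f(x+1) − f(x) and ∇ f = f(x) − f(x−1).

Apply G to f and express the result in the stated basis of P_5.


g(x) = -10x^4 - 220x^3 - 1389x^2 - (10627/3)x - 108283/27

Δ f = -10x^4 - 20x^3 - 29x^2 - 19x - 5
E_{2} f = -2x^5 - 20x^4 - 83x^3 - 178x^2 - 196x - 88
(Δ + E_{2}) f = -2x^5 - 30x^4 - 103x^3 - 207x^2 - 215x - 93
D (Δ + E_{2}) f = -10x^4 - 120x^3 - 309x^2 - 414x - 215
E_{1/3} D (Δ + E_{2}) f = -10x^4 - (400/3)x^3 - (1307/3)x^2 - (17860/27)x - 31744/81
Δ E_{1/3} D (Δ + E_{2}) f = -40x^3 - 460x^2 - (3934/3)x - 33493/27
Δ (Δ + E_{2}) f = -10x^4 - 140x^3 - 509x^2 - 853x - 557
Δ (Δ + E_{2}) f = -10x^4 - 140x^3 - 509x^2 - 853x - 557
Δ Δ (Δ + E_{2}) f = -40x^3 - 480x^2 - 1478x - 1512
Δ Δ Δ (Δ + E_{2}) f = -120x^2 - 1080x - 1998
D (Δ + E_{2}) f = -10x^4 - 120x^3 - 309x^2 - 414x - 215
∇ D (Δ + E_{2}) f = -40x^3 - 300x^2 - 298x - 215
(Δ + Δ^3 + ∇ ∘ D) (Δ + E_{2}) f = -10x^4 - 180x^3 - 929x^2 - 2231x - 2770
(Δ ∘ E_{1/3} ∘ D + (Δ + Δ^3 + ∇ ∘ D)) (Δ + E_{2}) f = -10x^4 - 220x^3 - 1389x^2 - (10627/3)x - 108283/27


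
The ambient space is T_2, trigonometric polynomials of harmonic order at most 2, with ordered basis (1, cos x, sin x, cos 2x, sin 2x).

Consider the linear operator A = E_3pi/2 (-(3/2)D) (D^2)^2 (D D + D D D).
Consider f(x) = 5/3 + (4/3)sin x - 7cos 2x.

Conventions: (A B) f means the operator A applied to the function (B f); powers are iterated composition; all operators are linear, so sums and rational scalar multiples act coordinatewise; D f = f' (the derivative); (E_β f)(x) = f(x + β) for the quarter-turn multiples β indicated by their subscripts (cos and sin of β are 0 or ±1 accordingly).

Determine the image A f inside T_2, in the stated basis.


g(x) = 2cos x + 2sin x - 2688cos 2x - 1344sin 2x

D f = (4/3)cos x + 14sin 2x
D D f = -(4/3)sin x + 28cos 2x
D f = (4/3)cos x + 14sin 2x
D D f = -(4/3)sin x + 28cos 2x
D D D f = -(4/3)cos x - 56sin 2x
(D D + D D D) f = -(4/3)cos x - (4/3)sin x + 28cos 2x - 56sin 2x
D (D D + D D D) f = -(4/3)cos x + (4/3)sin x - 112cos 2x - 56sin 2x
D D (D D + D D D) f = (4/3)cos x + (4/3)sin x - 112cos 2x + 224sin 2x
D D^2 (D D + D D D) f = (4/3)cos x - (4/3)sin x + 448cos 2x + 224sin 2x
D D D^2 (D D + D D D) f = -(4/3)cos x - (4/3)sin x + 448cos 2x - 896sin 2x
D (D^2)^2 (D D + D D D) f = -(4/3)cos x + (4/3)sin x - 1792cos 2x - 896sin 2x
(-(3/2)D) (D^2)^2 (D D + D D D) f = 2cos x - 2sin x + 2688cos 2x + 1344sin 2x
E_3pi/2 (-(3/2)D) (D^2)^2 (D D + D D D) f = 2cos x + 2sin x - 2688cos 2x - 1344sin 2x


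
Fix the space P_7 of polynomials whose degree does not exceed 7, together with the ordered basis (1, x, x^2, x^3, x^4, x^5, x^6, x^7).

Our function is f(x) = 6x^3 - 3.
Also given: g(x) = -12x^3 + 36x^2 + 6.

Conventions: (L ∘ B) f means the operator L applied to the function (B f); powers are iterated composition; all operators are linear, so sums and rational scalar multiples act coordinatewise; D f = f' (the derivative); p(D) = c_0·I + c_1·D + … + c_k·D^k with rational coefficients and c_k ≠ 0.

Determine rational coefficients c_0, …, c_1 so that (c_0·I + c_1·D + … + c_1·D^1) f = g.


D^0 f = 6x^3 - 3
D^1 f = 18x^2
matching coefficients of g against c_0 f + c_1 Df + … from the top degree down determines the c_i
solution: c_0 = -2, c_1 = 2

p(D) = -2·I + 2·D, i.e. c_0 = -2, c_1 = 2


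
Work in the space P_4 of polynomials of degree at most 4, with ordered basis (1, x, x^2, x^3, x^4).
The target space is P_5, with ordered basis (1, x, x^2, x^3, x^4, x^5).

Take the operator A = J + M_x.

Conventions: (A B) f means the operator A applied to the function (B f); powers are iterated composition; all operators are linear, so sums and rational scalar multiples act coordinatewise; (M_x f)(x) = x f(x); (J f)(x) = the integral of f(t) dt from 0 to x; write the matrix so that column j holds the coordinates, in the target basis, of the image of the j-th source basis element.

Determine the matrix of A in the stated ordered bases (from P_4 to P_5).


the matrix is [[0, 0, 0, 0, 0]; [2, 0, 0, 0, 0]; [0, 3/2, 0, 0, 0]; [0, 0, 4/3, 0, 0]; [0, 0, 0, 5/4, 0]; [0, 0, 0, 0, 6/5]] (rows listed top to bottom)

image of 1: 2x
image of x: (3/2)x^2
image of x^2: (4/3)x^3
image of x^3: (5/4)x^4
image of x^4: (6/5)x^5
each image's coordinates form column j of the matrix


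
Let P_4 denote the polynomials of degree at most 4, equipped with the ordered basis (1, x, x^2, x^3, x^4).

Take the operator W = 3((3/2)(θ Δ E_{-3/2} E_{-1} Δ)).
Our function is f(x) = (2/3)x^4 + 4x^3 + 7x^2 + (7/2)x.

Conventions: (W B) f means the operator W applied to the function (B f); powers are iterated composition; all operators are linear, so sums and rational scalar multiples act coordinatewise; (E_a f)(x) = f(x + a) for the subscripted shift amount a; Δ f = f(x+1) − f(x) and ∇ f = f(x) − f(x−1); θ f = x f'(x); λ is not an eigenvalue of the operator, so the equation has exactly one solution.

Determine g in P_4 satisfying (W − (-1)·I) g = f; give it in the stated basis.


the result is g(x) = (2/3)x^4 + 4x^3 - 65x^2 + (7/2)x

write g with unknown coordinates in the stated basis and equate coefficients in (W − (-1)·I) g = f
solving from the highest basis element down gives g = (2/3)x^4 + 4x^3 - 65x^2 + (7/2)x
check: W g = 72x^2
so W g − (-1)·g = (2/3)x^4 + 4x^3 + 7x^2 + (7/2)x = f ✓


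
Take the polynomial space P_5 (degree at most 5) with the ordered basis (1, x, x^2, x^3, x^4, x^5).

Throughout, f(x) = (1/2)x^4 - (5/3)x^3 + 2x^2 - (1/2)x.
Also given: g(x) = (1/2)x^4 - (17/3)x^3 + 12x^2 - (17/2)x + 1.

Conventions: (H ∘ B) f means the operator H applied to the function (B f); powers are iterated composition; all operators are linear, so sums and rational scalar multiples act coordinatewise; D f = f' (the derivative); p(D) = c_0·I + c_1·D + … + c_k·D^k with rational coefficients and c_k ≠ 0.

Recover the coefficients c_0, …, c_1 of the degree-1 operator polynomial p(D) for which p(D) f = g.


D^0 f = (1/2)x^4 - (5/3)x^3 + 2x^2 - (1/2)x
D^1 f = 2x^3 - 5x^2 + 4x - 1/2
matching coefficients of g against c_0 f + c_1 Df + … from the top degree down determines the c_i
solution: c_0 = 1, c_1 = -2

c_0 = 1, c_1 = -2


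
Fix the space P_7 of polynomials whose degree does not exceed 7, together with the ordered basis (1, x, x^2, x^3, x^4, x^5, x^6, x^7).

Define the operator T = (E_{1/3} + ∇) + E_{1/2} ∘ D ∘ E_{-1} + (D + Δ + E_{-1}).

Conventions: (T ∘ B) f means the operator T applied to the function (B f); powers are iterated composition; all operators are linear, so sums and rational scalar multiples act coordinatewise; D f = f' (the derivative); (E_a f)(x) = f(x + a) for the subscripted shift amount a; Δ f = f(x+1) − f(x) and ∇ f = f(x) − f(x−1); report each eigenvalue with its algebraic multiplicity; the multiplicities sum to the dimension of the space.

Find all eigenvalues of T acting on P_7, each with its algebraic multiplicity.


image of 1: 2
image of x: 2x + 10/3
image of x^2: 2x^2 + (20/3)x + 1/9
image of x^3: 2x^3 + 10x^2 + (1/3)x + 193/108
image of x^4: 2x^4 + (40/3)x^3 + (2/3)x^2 + (193/27)x + 83/162
image of x^5: 2x^5 + (50/3)x^4 + (10/9)x^3 + (965/54)x^2 + (415/162)x + 5119/3888
image of x^6: 2x^6 + 20x^5 + (5/3)x^4 + (965/27)x^3 + (415/54)x^2 + (5119/648)x + 9493/11664
image of x^7: 2x^7 + (70/3)x^6 + (7/3)x^5 + (6755/108)x^4 + (2905/162)x^3 + (35833/1296)x^2 + (66451/11664)x + 155341/139968
the matrix is upper triangular; its diagonal is (2, 2, 2, 2, 2, 2, 2, 2)
for a triangular matrix the eigenvalues are the diagonal entries, with algebraic multiplicity their repetition count

λ = 2 (multiplicity 8)


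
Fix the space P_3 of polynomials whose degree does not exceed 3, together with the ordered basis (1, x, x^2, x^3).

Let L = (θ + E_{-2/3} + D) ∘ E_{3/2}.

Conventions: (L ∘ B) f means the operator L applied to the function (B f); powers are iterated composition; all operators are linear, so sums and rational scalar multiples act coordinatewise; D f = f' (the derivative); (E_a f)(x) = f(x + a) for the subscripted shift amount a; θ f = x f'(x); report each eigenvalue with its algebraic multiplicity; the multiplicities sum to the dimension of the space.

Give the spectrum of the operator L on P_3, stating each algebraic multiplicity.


λ = 1 (multiplicity 1), λ = 2 (multiplicity 1), λ = 3 (multiplicity 1), λ = 4 (multiplicity 1)

image of 1: 1
image of x: 2x + 11/6
image of x^2: 3x^2 + (20/3)x + 133/36
image of x^3: 4x^3 + (29/2)x^2 + (107/6)x + 1583/216
the matrix is upper triangular; its diagonal is (1, 2, 3, 4)
for a triangular matrix the eigenvalues are the diagonal entries, with algebraic multiplicity their repetition count


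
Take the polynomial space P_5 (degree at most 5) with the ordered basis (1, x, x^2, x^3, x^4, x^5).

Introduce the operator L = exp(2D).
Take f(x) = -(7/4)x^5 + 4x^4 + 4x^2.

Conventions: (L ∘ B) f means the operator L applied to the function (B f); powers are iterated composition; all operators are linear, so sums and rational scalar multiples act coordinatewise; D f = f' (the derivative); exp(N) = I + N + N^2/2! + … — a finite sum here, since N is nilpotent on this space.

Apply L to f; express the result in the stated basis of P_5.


the result is g(x) = -(7/4)x^5 - (27/2)x^4 - 38x^3 - 40x^2 + 4x + 24

order-1 term: -(35/2)x^4 + 32x^3 + 16x
order-2 term: -70x^3 + 96x^2 + 16
order-3 term: -140x^2 + 128x
order-4 term: -140x + 64
order-5 term: -56
the series for exp(2D) f terminates at order 5
exp(2D) f = -(7/4)x^5 - (27/2)x^4 - 38x^3 - 40x^2 + 4x + 24


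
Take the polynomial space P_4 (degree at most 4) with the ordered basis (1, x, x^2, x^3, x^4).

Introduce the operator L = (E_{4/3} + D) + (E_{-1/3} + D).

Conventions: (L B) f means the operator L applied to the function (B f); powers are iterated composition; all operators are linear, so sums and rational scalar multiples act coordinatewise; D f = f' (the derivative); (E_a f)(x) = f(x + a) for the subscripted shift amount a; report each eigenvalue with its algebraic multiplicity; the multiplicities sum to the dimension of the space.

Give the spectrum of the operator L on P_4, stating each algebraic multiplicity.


image of 1: 2
image of x: 2x + 3
image of x^2: 2x^2 + 6x + 17/9
image of x^3: 2x^3 + 9x^2 + (17/3)x + 7/3
image of x^4: 2x^4 + 12x^3 + (34/3)x^2 + (28/3)x + 257/81
the matrix is upper triangular; its diagonal is (2, 2, 2, 2, 2)
for a triangular matrix the eigenvalues are the diagonal entries, with algebraic multiplicity their repetition count

λ = 2 (multiplicity 5)


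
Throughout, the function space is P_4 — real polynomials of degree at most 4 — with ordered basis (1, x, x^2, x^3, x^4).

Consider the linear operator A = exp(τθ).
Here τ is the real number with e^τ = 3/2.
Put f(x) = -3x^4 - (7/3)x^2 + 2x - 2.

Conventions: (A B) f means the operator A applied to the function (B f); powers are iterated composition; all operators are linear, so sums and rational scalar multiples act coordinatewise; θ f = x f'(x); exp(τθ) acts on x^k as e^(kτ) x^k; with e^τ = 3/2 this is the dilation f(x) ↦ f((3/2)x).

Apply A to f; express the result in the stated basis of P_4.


g(x) = -(243/16)x^4 - (21/4)x^2 + 3x - 2

exp(τθ) x^k = e^(kτ) x^k; with e^τ = 3/2 this sends x^k to (3/2)^k x^k
x ↦ 3/2 x
x^2 ↦ 9/4 x^2
x^4 ↦ 81/16 x^4
applying this coordinatewise to f: exp(τθ) f = -(243/16)x^4 - (21/4)x^2 + 3x - 2


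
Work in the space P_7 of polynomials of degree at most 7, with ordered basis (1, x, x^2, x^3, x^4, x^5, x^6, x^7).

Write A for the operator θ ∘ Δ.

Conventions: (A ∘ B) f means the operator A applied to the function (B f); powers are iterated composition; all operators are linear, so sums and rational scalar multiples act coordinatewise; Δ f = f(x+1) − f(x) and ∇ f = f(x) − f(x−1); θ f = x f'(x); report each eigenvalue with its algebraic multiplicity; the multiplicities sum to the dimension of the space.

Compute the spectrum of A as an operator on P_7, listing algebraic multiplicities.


image of 1: 0
image of x: 0
image of x^2: 2x
image of x^3: 6x^2 + 3x
image of x^4: 12x^3 + 12x^2 + 4x
image of x^5: 20x^4 + 30x^3 + 20x^2 + 5x
image of x^6: 30x^5 + 60x^4 + 60x^3 + 30x^2 + 6x
image of x^7: 42x^6 + 105x^5 + 140x^4 + 105x^3 + 42x^2 + 7x
the matrix is upper triangular; its diagonal is (0, 0, 0, 0, 0, 0, 0, 0)
for a triangular matrix the eigenvalues are the diagonal entries, with algebraic multiplicity their repetition count

λ = 0 (multiplicity 8)


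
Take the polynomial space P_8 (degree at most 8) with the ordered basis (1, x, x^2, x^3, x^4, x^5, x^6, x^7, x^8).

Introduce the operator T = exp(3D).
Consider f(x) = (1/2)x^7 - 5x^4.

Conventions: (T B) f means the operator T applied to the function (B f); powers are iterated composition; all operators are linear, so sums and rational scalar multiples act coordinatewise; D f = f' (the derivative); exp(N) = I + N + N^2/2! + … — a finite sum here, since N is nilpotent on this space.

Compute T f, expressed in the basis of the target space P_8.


order-1 term: (21/2)x^6 - 60x^3
order-2 term: (189/2)x^5 - 270x^2
order-3 term: (945/2)x^4 - 540x
order-4 term: (2835/2)x^3 - 405
order-5 term: (5103/2)x^2
order-6 term: (5103/2)x
order-7 term: 2187/2
the series for exp(3D) f terminates at order 7
exp(3D) f = (1/2)x^7 + (21/2)x^6 + (189/2)x^5 + (935/2)x^4 + (2715/2)x^3 + (4563/2)x^2 + (4023/2)x + 1377/2

the result is g(x) = (1/2)x^7 + (21/2)x^6 + (189/2)x^5 + (935/2)x^4 + (2715/2)x^3 + (4563/2)x^2 + (4023/2)x + 1377/2


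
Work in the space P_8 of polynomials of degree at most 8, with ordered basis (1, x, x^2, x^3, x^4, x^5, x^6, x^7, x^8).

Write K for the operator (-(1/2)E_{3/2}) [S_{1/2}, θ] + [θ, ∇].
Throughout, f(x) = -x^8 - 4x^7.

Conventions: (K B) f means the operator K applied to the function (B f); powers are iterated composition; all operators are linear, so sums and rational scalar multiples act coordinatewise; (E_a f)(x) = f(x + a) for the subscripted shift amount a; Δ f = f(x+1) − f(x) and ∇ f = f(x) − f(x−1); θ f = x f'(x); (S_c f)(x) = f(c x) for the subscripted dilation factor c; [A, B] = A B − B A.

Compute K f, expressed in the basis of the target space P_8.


g(x) = 8x^7 - 28x^6 + 140x^4 - 280x^3 + 252x^2 - 112x + 20

θ f = -8x^8 - 28x^7
S_{1/2} θ f = -(1/32)x^8 - (7/32)x^7
S_{1/2} f = -(1/256)x^8 - (1/32)x^7
θ S_{1/2} f = -(1/32)x^8 - (7/32)x^7
[S_{1/2}, θ] f = 0
E_{3/2} [S_{1/2}, θ] f = 0
(-(1/2)E_{3/2}) [S_{1/2}, θ] f = 0
∇ f = -8x^7 + 28x^5 - 70x^4 + 84x^3 - 56x^2 + 20x - 3
θ ∇ f = -56x^7 + 140x^5 - 280x^4 + 252x^3 - 112x^2 + 20x
θ f = -8x^8 - 28x^7
∇ θ f = -64x^7 + 28x^6 + 140x^5 - 420x^4 + 532x^3 - 364x^2 + 132x - 20
[θ, ∇] f = 8x^7 - 28x^6 + 140x^4 - 280x^3 + 252x^2 - 112x + 20
((-(1/2)E_{3/2}) [S_{1/2}, θ] + [θ, ∇]) f = 8x^7 - 28x^6 + 140x^4 - 280x^3 + 252x^2 - 112x + 20


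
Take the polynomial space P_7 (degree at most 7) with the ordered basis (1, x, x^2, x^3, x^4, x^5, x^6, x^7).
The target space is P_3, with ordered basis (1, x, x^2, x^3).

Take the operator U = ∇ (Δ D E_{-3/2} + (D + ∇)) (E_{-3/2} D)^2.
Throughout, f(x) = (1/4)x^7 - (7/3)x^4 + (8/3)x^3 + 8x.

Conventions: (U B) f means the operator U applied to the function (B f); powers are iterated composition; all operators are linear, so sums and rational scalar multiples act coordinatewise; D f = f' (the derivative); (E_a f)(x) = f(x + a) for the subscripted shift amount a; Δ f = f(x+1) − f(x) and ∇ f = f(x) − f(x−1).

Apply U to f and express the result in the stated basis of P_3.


g(x) = 420x^3 - 4095x^2 + 12285x - 10297

D f = (7/4)x^6 - (28/3)x^3 + 8x^2 + 8
E_{-3/2} D f = (7/4)x^6 - (63/4)x^5 + (945/16)x^4 - (3059/24)x^3 + (11705/64)x^2 - (10671/64)x + 19823/256
D (E_{-3/2} D) f = (21/2)x^5 - (315/4)x^4 + (945/4)x^3 - (3059/8)x^2 + (11705/32)x - 10671/64
E_{-3/2} D (E_{-3/2} D) f = (21/2)x^5 - (315/2)x^4 + 945x^3 - 2863x^2 + (8873/2)x - 5703/2
E_{-3/2} (E_{-3/2} D)^2 f = (21/2)x^5 - (945/4)x^4 + (8505/4)x^3 - (76769/8)x^2 + (697481/32)x - 1280925/64
D E_{-3/2} (E_{-3/2} D)^2 f = (105/2)x^4 - 945x^3 + (25515/4)x^2 - (76769/4)x + 697481/32
Δ D E_{-3/2} (E_{-3/2} D)^2 f = 210x^3 - 2520x^2 + (20265/2)x - 13706
D (E_{-3/2} D)^2 f = (105/2)x^4 - 630x^3 + 2835x^2 - 5726x + 8873/2
∇ (E_{-3/2} D)^2 f = (105/2)x^4 - 735x^3 + 3885x^2 - (18487/2)x + 16825/2
(D + ∇) (E_{-3/2} D)^2 f = 105x^4 - 1365x^3 + 6720x^2 - (29939/2)x + 12849
(Δ D E_{-3/2} + (D + ∇)) (E_{-3/2} D)^2 f = 105x^4 - 1155x^3 + 4200x^2 - 4837x - 857
∇ (Δ D E_{-3/2} + (D + ∇)) (E_{-3/2} D)^2 f = 420x^3 - 4095x^2 + 12285x - 10297


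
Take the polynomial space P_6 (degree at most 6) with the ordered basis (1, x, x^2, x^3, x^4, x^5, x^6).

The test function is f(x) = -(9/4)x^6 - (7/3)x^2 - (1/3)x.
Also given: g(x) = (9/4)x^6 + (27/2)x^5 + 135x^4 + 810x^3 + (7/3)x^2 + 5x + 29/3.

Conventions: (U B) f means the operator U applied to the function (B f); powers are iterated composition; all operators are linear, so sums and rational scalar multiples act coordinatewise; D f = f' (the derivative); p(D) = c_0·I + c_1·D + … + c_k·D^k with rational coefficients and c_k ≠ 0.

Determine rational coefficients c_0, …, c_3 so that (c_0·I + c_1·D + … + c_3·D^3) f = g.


p(D) = -I − D − 2·D^2 − 3·D^3, i.e. c_0 = -1, c_1 = -1, c_2 = -2, c_3 = -3

D^0 f = -(9/4)x^6 - (7/3)x^2 - (1/3)x
D^1 f = -(27/2)x^5 - (14/3)x - 1/3
D^2 f = -(135/2)x^4 - 14/3
D^3 f = -270x^3
matching coefficients of g against c_0 f + c_1 Df + … from the top degree down determines the c_i
solution: c_0 = -1, c_1 = -1, c_2 = -2, c_3 = -3


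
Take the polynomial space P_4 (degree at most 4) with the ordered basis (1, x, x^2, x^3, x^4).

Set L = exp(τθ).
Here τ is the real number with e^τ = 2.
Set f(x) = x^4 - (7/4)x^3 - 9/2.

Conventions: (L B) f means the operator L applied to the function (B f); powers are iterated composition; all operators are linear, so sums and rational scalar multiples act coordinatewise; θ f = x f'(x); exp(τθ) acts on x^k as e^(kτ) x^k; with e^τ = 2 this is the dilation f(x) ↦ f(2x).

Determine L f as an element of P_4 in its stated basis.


exp(τθ) x^k = e^(kτ) x^k; with e^τ = 2 this sends x^k to 2^k x^k
x^3 ↦ 8 x^3
x^4 ↦ 16 x^4
applying this coordinatewise to f: exp(τθ) f = 16x^4 - 14x^3 - 9/2

the image equals g(x) = 16x^4 - 14x^3 - 9/2
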